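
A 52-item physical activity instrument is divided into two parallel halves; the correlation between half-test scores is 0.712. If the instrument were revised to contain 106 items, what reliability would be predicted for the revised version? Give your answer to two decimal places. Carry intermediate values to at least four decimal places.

Spearman-Brown correction (n = 2): r_full = 2·0.712/(1 + 0.712) = 0.8318
Then adjust to 106 items: n = 106/52 = 2.0385
r_new = n·r_full / (1 + (n − 1)·r_full) = 1.6956 / 1.8638 ≈ 0.9098

0.91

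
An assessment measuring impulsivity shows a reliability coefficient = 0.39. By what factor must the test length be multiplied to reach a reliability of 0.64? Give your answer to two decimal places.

2.78

n = 0.64 × (1 − 0.39) / [ 0.39 × (1 − 0.64) ]
  = 0.3904 / 0.1404 = 2.7806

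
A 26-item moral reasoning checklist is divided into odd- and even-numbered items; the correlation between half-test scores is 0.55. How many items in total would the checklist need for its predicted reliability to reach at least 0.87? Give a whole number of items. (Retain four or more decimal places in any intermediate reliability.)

r_full = 2(0.55)/(1 + 0.55) = 0.7097
n = r_tgt(1 − r_full) / [r_full(1 − r_tgt)] = 0.87 × 0.2903 / (0.7097 × 0.13) ≈ 2.7375
Items = 2.7375 × 26 ≈ 71.17 → 72

72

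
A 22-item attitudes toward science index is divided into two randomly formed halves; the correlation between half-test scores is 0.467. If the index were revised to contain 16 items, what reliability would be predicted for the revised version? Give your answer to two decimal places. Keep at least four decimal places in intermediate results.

0.56

Spearman-Brown correction (n = 2): r_full = 2·0.467/(1 + 0.467) = 0.6367
Length factor from 22 to 16 items: n = 16/22 = 0.7273
r_new = n·r_full / (1 + (n − 1)·r_full) = 0.4631 / 0.8264 ≈ 0.5604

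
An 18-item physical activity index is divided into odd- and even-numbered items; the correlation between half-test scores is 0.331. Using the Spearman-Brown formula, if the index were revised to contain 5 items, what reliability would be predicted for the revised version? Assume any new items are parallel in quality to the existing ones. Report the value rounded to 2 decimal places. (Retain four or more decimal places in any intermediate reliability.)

Full-test reliability from the split-half r: r_full = 2(0.331)/(1 + 0.331) = 0.4974
Length factor from 18 to 5 items: n = 5/18 = 0.2778
r_new = n·r_full / (1 + (n − 1)·r_full) = 0.1382 / 0.6408 ≈ 0.2157

0.22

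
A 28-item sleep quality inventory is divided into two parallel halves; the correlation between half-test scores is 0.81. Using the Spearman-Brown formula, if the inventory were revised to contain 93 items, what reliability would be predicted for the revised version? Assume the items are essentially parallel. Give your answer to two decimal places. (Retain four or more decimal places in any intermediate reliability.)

0.97

First correct the split-half correlation to full-test reliability: r_full = 2 × 0.81 / (1 + 0.81) ≈ 0.8950
Length factor from 28 to 93 items: n = 93/28 = 3.3214
r_new = n·r_full / (1 + (n − 1)·r_full) = 2.9727 / 3.0777 ≈ 0.9659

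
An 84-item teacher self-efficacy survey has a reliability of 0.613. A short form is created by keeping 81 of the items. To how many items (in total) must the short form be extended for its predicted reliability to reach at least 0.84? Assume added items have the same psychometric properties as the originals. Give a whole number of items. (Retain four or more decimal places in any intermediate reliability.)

Short-form reliability: n = 81/84 = 0.9643; r_81 = n·r/(1+(n−1)r) ≈ 0.6043
Length factor from the short form to reach 0.84: n' = 0.84(1 − 0.6043) / [0.6043(1 − 0.84)] ≈ 3.4377
Total items = 3.4377 × 81 = 278.45, rounded up to 279.

279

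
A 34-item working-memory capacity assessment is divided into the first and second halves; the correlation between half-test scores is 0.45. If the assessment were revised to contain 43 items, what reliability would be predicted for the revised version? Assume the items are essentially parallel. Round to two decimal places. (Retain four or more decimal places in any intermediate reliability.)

Spearman-Brown correction (n = 2): r_full = 2·0.45/(1 + 0.45) = 0.6207
Length factor from 34 to 43 items: n = 43/34 = 1.2647
r_new = n·r_full / (1 + (n − 1)·r_full) = 0.7850 / 1.1643 ≈ 0.6742

0.67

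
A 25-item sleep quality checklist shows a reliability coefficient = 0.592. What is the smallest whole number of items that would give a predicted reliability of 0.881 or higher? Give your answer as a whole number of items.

Invert Spearman-Brown to solve for n:
n = r_target (1 − r_old) / [ r_old (1 − r_target) ]
n = 0.881 × (1 − 0.592) / [ 0.592 × (1 − 0.881) ]
n = 0.359448 / 0.070448 ≈ 5.1023
So the test needs 5.1023 × 25 ≈ 127.56 items; rounding up, 128.

128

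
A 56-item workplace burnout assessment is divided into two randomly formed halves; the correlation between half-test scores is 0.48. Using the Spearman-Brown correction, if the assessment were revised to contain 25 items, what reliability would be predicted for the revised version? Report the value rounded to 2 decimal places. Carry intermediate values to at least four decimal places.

Full-test reliability from the split-half r: r_full = 2(0.48)/(1 + 0.48) = 0.6486
Length factor from 56 to 25 items: n = 25/56 = 0.4464
r_new = n·r_full / (1 + (n − 1)·r_full) = 0.2895 / 0.6409 ≈ 0.4517

0.45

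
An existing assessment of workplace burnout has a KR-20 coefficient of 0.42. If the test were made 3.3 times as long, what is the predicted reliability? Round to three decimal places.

r_new = 3.3·0.42 / [1 + (3.3 − 1)·0.42]
r_new = 1.3860 / 1.9660 ≈ 0.7050

0.705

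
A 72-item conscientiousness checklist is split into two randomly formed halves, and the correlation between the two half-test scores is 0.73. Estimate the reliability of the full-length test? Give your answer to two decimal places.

Apply the Spearman-Brown correction with n = 2:
r_full = 2(0.73) / (1 + 0.73)
       = 1.4600 / 1.7300 = 0.8439

0.84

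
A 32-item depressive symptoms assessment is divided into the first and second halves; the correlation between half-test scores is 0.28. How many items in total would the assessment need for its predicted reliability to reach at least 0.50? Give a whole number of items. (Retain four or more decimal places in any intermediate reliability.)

Corrected full-test reliability: r_full = 2 × 0.28 / (1 + 0.28) ≈ 0.4375
n = r_tgt(1 − r_full) / [r_full(1 − r_tgt)] = 0.50 × 0.5625 / (0.4375 × 0.50) ≈ 1.2857
Required items = 1.2857 × 32 = 41.14, so 42 items.

42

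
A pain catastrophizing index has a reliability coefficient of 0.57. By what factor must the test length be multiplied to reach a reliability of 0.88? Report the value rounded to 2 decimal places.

n = 0.88(1 − 0.57) / [0.57(1 − 0.88)]
n = 0.3784 / 0.0684 ≈ 5.5322

5.53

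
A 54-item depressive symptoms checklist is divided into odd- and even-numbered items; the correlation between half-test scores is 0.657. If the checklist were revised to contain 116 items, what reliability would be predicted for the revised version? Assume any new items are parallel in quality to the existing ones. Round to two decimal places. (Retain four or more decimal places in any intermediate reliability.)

Full-test reliability from the split-half r: r_full = 2(0.657)/(1 + 0.657) = 0.7930
Then adjust to 116 items: n = 116/54 = 2.1481
r_new = n·r_full / (1 + (n − 1)·r_full) = 1.7034 / 1.9104 ≈ 0.8916

0.89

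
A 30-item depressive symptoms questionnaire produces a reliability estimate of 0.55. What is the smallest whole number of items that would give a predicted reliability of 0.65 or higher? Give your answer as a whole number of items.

Rearranging the Spearman-Brown formula for n,
n = r_target (1 − r_old) / [ r_old (1 − r_target) ]
n = 0.65 × (1 − 0.55) / [ 0.55 × (1 − 0.65) ]
n = 0.2925 / 0.1925 ≈ 1.5195
1.5195 × 30 = 45.59 → 46 items

46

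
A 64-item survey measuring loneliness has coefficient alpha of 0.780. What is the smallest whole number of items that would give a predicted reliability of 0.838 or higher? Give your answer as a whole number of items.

n = 0.838(1 − 0.780) / [0.780(1 − 0.838)]
n = 0.184360 / 0.126360 ≈ 1.4590
Items needed = n × 64 = 1.4590 × 64 ≈ 93.38 → round up to 94

94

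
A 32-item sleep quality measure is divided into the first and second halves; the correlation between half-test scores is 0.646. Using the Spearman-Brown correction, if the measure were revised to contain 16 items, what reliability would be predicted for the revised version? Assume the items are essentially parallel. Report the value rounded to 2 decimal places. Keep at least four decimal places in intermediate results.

First correct the split-half correlation to full-test reliability: r_full = 2 × 0.646 / (1 + 0.646) ≈ 0.7849
Then adjust to 16 items: n = 16/32 = 0.5000
r_new = n·r_full / (1 + (n − 1)·r_full) = 0.3925 / 0.6076 ≈ 0.6460

0.65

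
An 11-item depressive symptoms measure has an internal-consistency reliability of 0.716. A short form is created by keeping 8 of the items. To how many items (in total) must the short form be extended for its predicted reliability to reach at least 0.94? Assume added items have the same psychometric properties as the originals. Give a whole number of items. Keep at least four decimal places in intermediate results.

First, r for the 8-item form: n = 8/11 = 0.7273, so r_8 = 0.7273·0.716/(1 + (0.7273 − 1)·0.716) = 0.6471
Then solve for n' with r_old = 0.6471, r_target = 0.94: n' = 0.94(1 − 0.6471)/[0.6471(1 − 0.94)] = 8.5439
Items = 8.5439 × 8 ≈ 68.35 → 69

69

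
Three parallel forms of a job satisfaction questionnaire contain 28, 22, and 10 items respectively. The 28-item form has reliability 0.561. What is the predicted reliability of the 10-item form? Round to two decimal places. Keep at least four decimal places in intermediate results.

0.31

Only the ratio of lengths matters: n = 10/28 = 0.3571
r_{10} = n·r / (1 + (n − 1)·r) = 0.2003 / 0.6393 ≈ 0.3133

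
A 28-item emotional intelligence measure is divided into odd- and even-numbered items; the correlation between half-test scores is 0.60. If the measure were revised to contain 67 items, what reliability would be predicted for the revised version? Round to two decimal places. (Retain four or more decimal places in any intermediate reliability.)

0.88

First correct the split-half correlation to full-test reliability: r_full = 2 × 0.60 / (1 + 0.60) ≈ 0.7500
Length factor from 28 to 67 items: n = 67/28 = 2.3929
r_new = n·r_full / (1 + (n − 1)·r_full) = 1.7947 / 2.0447 ≈ 0.8777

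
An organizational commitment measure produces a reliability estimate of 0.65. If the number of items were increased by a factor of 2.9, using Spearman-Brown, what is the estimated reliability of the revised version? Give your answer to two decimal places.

0.84

Apply the Spearman-Brown prophecy formula, r' = nr / [1 + (n − 1)r]:
r_new = 2.9·0.65 / [1 + (2.9 − 1)·0.65]
     = 1.8850 / 2.2350 = 0.8434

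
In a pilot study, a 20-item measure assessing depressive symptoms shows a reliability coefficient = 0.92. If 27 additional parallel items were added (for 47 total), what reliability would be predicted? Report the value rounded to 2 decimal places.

0.96

n = 47/20 = 2.35
r_new = 2.35·0.92 / [1 + (2.35 − 1)·0.92]
r_new = 2.1620 / 2.2420 ≈ 0.9643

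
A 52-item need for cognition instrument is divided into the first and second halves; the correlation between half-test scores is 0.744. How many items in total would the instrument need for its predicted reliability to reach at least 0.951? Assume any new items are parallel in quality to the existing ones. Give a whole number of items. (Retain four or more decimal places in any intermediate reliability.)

Corrected full-test reliability: r_full = 2 × 0.744 / (1 + 0.744) ≈ 0.8532
Solve Spearman-Brown for n: n = 0.951(1 − 0.8532) / [0.8532(1 − 0.951)] = 3.3393
Items = 3.3393 × 52 ≈ 173.64 → 174

174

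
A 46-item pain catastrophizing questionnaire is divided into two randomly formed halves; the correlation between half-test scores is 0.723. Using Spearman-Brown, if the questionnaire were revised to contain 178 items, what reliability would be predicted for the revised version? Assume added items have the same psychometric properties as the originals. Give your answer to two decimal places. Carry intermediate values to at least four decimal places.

Full-test reliability from the split-half r: r_full = 2(0.723)/(1 + 0.723) = 0.8392
Length factor from 46 to 178 items: n = 178/46 = 3.8696
r_new = n·r_full / (1 + (n − 1)·r_full) = 3.2474 / 3.4082 ≈ 0.9528

0.95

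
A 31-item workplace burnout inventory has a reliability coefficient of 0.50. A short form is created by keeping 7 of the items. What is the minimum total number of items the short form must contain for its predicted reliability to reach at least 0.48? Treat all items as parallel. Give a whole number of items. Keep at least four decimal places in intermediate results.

29

First, r for the 7-item form: n = 7/31 = 0.2258, so r_7 = 0.2258·0.50/(1 + (0.2258 − 1)·0.50) = 0.1842
Length factor from the short form to reach 0.48: n' = 0.48(1 − 0.1842) / [0.1842(1 − 0.48)] ≈ 4.0882
Total items = 4.0882 × 7 = 28.62, rounded up to 29.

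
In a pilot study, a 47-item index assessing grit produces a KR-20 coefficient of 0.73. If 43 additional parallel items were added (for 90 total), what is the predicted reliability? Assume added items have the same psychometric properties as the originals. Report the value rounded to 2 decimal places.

The new length is 90/47 = 1.9149 times the old.
Spearman-Brown: r_new = n·r / (1 + (n − 1)·r)
r_new = 1.9149·0.73 / [1 + (1.9149 − 1)·0.73]
     = 1.3979 / 1.6679 = 0.8381

0.84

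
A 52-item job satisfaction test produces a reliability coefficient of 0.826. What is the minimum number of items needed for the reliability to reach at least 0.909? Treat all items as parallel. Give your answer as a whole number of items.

n = [0.909 × 0.174] / [0.826 × 0.091]
  = 0.158166 / 0.075166 = 2.1042
Items needed = n × 52 = 2.1042 × 52 ≈ 109.42 → round up to 110

110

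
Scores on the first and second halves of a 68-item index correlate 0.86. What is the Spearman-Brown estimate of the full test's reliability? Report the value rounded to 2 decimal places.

0.92

Each half is half the length of the full test, so the full test is n = 2 times a half.
r_full = 2(0.86) / (1 + 0.86)
r_full = 1.7200 / 1.8600 ≈ 0.9247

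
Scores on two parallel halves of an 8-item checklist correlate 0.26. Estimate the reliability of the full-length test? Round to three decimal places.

Apply the Spearman-Brown correction with n = 2:
r_full = 2r_hh / (1 + r_hh) = 2 × 0.26 / (1 + 0.26)
       = 0.5200 / 1.2600 = 0.4127

0.413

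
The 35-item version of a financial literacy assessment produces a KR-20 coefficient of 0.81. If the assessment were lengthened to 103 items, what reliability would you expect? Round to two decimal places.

0.93

Length ratio n = 103/35 = 2.9429
Apply the Spearman-Brown prophecy formula, r' = nr / [1 + (n − 1)r]:
r_new = (2.9429 × 0.81) / (1 + (2.9429 − 1) × 0.81)
r_new = 2.3837 / 2.5737 ≈ 0.9262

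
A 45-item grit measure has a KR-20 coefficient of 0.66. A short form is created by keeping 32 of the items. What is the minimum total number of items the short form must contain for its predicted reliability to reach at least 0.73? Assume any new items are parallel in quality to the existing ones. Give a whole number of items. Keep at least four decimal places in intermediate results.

Short-form reliability: n = 32/45 = 0.7111; r_32 = n·r/(1+(n−1)r) ≈ 0.5799
Then solve for n' with r_old = 0.5799, r_target = 0.73: n' = 0.73(1 − 0.5799)/[0.5799(1 − 0.73)] = 1.9587
Total items = 1.9587 × 32 = 62.68, rounded up to 63.

63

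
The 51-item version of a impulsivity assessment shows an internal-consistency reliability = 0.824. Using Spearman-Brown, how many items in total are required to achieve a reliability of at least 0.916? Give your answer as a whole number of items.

119

n = 0.916 × (1 − 0.824) / [ 0.824 × (1 − 0.916) ]
  = 0.161216 / 0.069216 = 2.3292
So the test needs 2.3292 × 51 ≈ 118.79 items; rounding up, 119.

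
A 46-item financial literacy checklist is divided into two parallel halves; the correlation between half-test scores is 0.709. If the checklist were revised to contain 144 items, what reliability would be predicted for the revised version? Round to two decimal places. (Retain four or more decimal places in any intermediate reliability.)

0.94

Spearman-Brown correction (n = 2): r_full = 2·0.709/(1 + 0.709) = 0.8297
Length factor from 46 to 144 items: n = 144/46 = 3.1304
r_new = n·r_full / (1 + (n − 1)·r_full) = 2.5973 / 2.7676 ≈ 0.9385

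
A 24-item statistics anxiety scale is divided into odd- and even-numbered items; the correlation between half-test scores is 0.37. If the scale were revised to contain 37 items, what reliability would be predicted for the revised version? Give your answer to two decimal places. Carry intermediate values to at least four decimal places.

0.64

First correct the split-half correlation to full-test reliability: r_full = 2 × 0.37 / (1 + 0.37) ≈ 0.5401
Length factor from 24 to 37 items: n = 37/24 = 1.5417
r_new = n·r_full / (1 + (n − 1)·r_full) = 0.8327 / 1.2926 ≈ 0.6442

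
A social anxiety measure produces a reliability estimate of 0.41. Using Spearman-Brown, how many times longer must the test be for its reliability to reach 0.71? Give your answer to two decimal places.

Invert Spearman-Brown to solve for n:
n = r_target (1 − r_old) / [ r_old (1 − r_target) ]
n = [0.71 × 0.59] / [0.41 × 0.29]
  = 0.4189 / 0.1189 = 3.5231

3.52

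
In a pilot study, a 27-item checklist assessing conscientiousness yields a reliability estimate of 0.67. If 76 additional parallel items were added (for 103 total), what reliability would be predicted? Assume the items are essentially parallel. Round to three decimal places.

The new length is 103/27 = 3.8148 times the old.
Spearman-Brown: r_new = n·r / (1 + (n − 1)·r)
r_new = (3.8148 × 0.67) / (1 + (3.8148 − 1) × 0.67)
     = 2.5559 / 2.8859 = 0.8857

0.886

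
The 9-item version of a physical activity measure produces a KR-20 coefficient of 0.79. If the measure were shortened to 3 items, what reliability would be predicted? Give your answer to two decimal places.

Length ratio n = 3/9 = 0.3333
r_new = 0.3333·0.79 / [1 + (0.3333 − 1)·0.79]
r_new = 0.2633 / 0.4733 ≈ 0.5563

0.56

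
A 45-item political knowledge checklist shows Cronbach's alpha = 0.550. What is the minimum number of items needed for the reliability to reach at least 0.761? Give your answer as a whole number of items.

118

n = 0.761(1 − 0.550) / [0.550(1 − 0.761)]
  = 0.342450 / 0.131450 = 2.6052
2.6052 × 45 = 117.23 → 118 items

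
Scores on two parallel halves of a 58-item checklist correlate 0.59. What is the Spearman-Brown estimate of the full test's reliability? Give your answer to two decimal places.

Apply the Spearman-Brown correction with n = 2:
r_full = 2(0.59) / (1 + 0.59)
       = 1.1800 / 1.5900 = 0.7421

0.74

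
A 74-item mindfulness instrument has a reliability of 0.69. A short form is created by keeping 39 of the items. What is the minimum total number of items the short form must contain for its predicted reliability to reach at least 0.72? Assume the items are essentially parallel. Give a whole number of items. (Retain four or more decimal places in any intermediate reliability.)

86

First, r for the 39-item form: n = 39/74 = 0.5270, so r_39 = 0.5270·0.69/(1 + (0.5270 − 1)·0.69) = 0.5398
Then solve for n' with r_old = 0.5398, r_target = 0.72: n' = 0.72(1 − 0.5398)/[0.5398(1 − 0.72)] = 2.1922
Total items = 2.1922 × 39 = 85.50, rounded up to 86.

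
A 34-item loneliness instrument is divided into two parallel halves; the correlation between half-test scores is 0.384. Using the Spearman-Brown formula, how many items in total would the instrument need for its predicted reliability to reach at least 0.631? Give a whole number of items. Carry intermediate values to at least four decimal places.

r_full = 2(0.384)/(1 + 0.384) = 0.5549
Solve Spearman-Brown for n: n = 0.631(1 − 0.5549) / [0.5549(1 − 0.631)] = 1.3717
Required items = 1.3717 × 34 = 46.64, so 47 items.

47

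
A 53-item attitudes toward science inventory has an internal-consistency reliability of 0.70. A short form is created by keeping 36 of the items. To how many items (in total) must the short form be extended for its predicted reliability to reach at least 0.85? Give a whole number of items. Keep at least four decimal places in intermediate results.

129

First, r for the 36-item form: n = 36/53 = 0.6792, so r_36 = 0.6792·0.70/(1 + (0.6792 − 1)·0.70) = 0.6131
Length factor from the short form to reach 0.85: n' = 0.85(1 − 0.6131) / [0.6131(1 − 0.85)] ≈ 3.5760
Items = 3.5760 × 36 ≈ 128.74 → 129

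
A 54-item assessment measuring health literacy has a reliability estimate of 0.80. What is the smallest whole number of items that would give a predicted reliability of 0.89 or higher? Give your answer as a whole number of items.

n = [0.89 × 0.20] / [0.80 × 0.11]
  = 0.1780 / 0.0880 = 2.0227
So the test needs 2.0227 × 54 ≈ 109.23 items; rounding up, 110.

110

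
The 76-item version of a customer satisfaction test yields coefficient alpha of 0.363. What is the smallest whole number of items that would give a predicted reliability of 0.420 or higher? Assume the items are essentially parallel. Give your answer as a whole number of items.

97

Spearman-Brown solved for the length factor n:
n = r*(1 − r) / [ r (1 − r*) ]
n = 0.420 × (1 − 0.363) / [ 0.363 × (1 − 0.420) ]
  = 0.267540 / 0.210540 = 1.2707
Items needed = n × 76 = 1.2707 × 76 ≈ 96.57 → round up to 97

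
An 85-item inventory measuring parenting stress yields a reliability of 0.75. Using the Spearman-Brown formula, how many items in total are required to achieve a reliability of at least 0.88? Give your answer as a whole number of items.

208

n = [0.88 × 0.25] / [0.75 × 0.12]
n = 0.2200 / 0.0900 ≈ 2.4444
2.4444 × 85 = 207.77 → 208 items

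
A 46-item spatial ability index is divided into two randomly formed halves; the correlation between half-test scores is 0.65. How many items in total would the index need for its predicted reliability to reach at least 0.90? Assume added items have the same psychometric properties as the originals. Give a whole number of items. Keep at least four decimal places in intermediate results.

112

r_full = 2(0.65)/(1 + 0.65) = 0.7879
Solve Spearman-Brown for n: n = 0.90(1 − 0.7879) / [0.7879(1 − 0.90)] = 2.4228
Required items = 2.4228 × 46 = 111.45, so 112 items.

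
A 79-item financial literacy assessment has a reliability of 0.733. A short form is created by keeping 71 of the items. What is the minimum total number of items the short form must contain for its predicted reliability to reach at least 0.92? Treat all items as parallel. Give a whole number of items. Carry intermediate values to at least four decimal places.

Short-form reliability: n = 71/79 = 0.8987; r_71 = n·r/(1+(n−1)r) ≈ 0.7116
Length factor from the short form to reach 0.92: n' = 0.92(1 − 0.7116) / [0.7116(1 − 0.92)] ≈ 4.6608
Items = 4.6608 × 71 ≈ 330.92 → 331

331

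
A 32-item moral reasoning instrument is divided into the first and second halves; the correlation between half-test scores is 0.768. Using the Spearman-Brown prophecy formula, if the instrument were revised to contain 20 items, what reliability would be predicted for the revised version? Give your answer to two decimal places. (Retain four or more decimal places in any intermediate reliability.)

First correct the split-half correlation to full-test reliability: r_full = 2 × 0.768 / (1 + 0.768) ≈ 0.8688
Length factor from 32 to 20 items: n = 20/32 = 0.6250
r_new = n·r_full / (1 + (n − 1)·r_full) = 0.5430 / 0.6742 ≈ 0.8054

0.81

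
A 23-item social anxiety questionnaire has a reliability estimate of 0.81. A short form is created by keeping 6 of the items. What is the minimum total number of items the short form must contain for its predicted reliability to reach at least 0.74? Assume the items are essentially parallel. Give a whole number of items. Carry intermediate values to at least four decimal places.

16

First, r for the 6-item form: n = 6/23 = 0.2609, so r_6 = 0.2609·0.81/(1 + (0.2609 − 1)·0.81) = 0.5266
Length factor from the short form to reach 0.74: n' = 0.74(1 − 0.5266) / [0.5266(1 − 0.74)] ≈ 2.5586
Total items = 2.5586 × 6 = 15.35, rounded up to 16.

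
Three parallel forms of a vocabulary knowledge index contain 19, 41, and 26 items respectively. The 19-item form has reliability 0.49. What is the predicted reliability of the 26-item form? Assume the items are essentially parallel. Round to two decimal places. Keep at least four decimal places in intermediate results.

Only the ratio of lengths matters: n = 26/19 = 1.3684
r_{26} = n·r / (1 + (n − 1)·r) = 0.6705 / 1.1805 ≈ 0.5680

0.57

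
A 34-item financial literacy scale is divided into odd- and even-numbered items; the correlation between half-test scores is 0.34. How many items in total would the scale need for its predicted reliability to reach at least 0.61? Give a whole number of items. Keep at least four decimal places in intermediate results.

r_full = 2(0.34)/(1 + 0.34) = 0.5075
n = r_tgt(1 − r_full) / [r_full(1 − r_tgt)] = 0.61 × 0.4925 / (0.5075 × 0.39) ≈ 1.5179
Required items = 1.5179 × 34 = 51.61, so 52 items.

52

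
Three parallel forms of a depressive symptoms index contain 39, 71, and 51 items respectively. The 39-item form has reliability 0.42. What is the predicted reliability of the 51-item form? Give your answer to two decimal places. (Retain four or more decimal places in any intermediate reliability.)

The 71-item form is not needed; work directly from the 39-item form with n = 51/39 = 1.3077.
r_{51} = n·r / (1 + (n − 1)·r) = 0.5492 / 1.1292 ≈ 0.4864

0.49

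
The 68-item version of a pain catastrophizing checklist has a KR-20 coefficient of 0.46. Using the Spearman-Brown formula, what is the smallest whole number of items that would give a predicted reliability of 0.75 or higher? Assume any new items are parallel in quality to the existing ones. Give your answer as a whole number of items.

240

n = 0.75(1 − 0.46) / [0.46(1 − 0.75)]
n = 0.4050 / 0.1150 ≈ 3.5217
3.5217 × 68 = 239.48 → 240 items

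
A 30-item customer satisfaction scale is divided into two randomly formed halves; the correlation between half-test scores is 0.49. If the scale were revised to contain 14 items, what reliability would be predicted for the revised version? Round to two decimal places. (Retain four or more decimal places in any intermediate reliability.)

Spearman-Brown correction (n = 2): r_full = 2·0.49/(1 + 0.49) = 0.6577
Then adjust to 14 items: n = 14/30 = 0.4667
r_new = n·r_full / (1 + (n − 1)·r_full) = 0.3069 / 0.6492 ≈ 0.4727

0.47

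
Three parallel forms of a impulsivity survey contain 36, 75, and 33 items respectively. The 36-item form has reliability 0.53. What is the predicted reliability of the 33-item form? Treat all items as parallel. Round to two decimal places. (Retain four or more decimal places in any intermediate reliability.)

0.51

The 75-item form is not needed; work directly from the 36-item form with n = 33/36 = 0.9167.
r_{33} = n·r / (1 + (n − 1)·r) = 0.4859 / 0.9559 ≈ 0.5083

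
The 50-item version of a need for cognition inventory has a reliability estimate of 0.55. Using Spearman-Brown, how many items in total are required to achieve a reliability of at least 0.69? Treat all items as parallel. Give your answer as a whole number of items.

92

Spearman-Brown solved for the length factor n:
n = r_target (1 − r_old) / [ r_old (1 − r_target) ]
n = 0.69(1 − 0.55) / [0.55(1 − 0.69)]
  = 0.3105 / 0.1705 = 1.8211
1.8211 × 50 = 91.05 → 92 items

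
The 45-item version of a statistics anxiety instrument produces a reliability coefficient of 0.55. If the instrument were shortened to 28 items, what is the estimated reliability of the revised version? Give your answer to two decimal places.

The new length is 28/45 = 0.6222 times the old.
r_new = 0.6222·0.55 / [1 + (0.6222 − 1)·0.55]
     = 0.3422 / 0.7922 = 0.4320

0.43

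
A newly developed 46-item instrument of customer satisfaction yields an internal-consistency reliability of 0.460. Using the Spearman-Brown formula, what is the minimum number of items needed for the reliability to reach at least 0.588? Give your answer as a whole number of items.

78

Spearman-Brown solved for the length factor n:
n = r*(1 − r) / [ r (1 − r*) ]
n = [0.588 × 0.540] / [0.460 × 0.412]
  = 0.317520 / 0.189520 = 1.6754
Items needed = n × 46 = 1.6754 × 46 ≈ 77.07 → round up to 78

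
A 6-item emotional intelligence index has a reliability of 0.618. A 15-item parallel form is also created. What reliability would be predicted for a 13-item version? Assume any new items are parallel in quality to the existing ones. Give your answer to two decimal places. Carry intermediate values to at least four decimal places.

0.78

The 15-item form is not needed; work directly from the 6-item form with n = 13/6 = 2.1667.
r_{13} = n·r / (1 + (n − 1)·r) = 1.3390 / 1.7210 ≈ 0.7780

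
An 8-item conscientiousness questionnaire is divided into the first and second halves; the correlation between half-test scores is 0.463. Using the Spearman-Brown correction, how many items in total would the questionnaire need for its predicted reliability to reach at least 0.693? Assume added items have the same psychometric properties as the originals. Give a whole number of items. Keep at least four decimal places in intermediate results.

r_full = 2(0.463)/(1 + 0.463) = 0.6329
n = r_tgt(1 − r_full) / [r_full(1 − r_tgt)] = 0.693 × 0.3671 / (0.6329 × 0.307) ≈ 1.3093
Required items = 1.3093 × 8 = 10.47, so 11 items.

11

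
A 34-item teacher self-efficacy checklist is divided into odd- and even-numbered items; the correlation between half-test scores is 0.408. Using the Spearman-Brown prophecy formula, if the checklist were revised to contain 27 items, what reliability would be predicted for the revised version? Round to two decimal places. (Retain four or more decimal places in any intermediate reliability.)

0.52

First correct the split-half correlation to full-test reliability: r_full = 2 × 0.408 / (1 + 0.408) ≈ 0.5795
Then adjust to 27 items: n = 27/34 = 0.7941
r_new = n·r_full / (1 + (n − 1)·r_full) = 0.4602 / 0.8807 ≈ 0.5225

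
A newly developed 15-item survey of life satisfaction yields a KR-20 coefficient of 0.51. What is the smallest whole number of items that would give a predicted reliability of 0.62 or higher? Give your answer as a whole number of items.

24

n = [0.62 × 0.49] / [0.51 × 0.38]
  = 0.3038 / 0.1938 = 1.5676
Items needed = n × 15 = 1.5676 × 15 ≈ 23.51 → round up to 24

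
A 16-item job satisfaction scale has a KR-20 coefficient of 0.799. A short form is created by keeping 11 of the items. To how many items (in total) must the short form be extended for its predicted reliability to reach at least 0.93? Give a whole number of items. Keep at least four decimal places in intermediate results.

First, r for the 11-item form: n = 11/16 = 0.6875, so r_11 = 0.6875·0.799/(1 + (0.6875 − 1)·0.799) = 0.7321
Then solve for n' with r_old = 0.7321, r_target = 0.93: n' = 0.93(1 − 0.7321)/[0.7321(1 − 0.93)] = 4.8617
Total items = 4.8617 × 11 = 53.48, rounded up to 54.

54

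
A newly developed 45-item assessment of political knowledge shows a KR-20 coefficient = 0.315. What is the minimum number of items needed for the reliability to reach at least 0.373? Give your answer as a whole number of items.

Invert Spearman-Brown to solve for n:
n = r*(1 − r) / [ r (1 − r*) ]
n = 0.373(1 − 0.315) / [0.315(1 − 0.373)]
n = 0.255505 / 0.197505 ≈ 1.2937
1.2937 × 45 = 58.22 → 59 items

59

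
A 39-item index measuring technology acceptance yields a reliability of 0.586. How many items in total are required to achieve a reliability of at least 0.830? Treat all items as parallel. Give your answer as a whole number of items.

135

Rearranging the Spearman-Brown formula for n,
n = r_target (1 − r_old) / [ r_old (1 − r_target) ]
n = 0.830(1 − 0.586) / [0.586(1 − 0.830)]
  = 0.343620 / 0.099620 = 3.4493
Items needed = n × 39 = 3.4493 × 39 ≈ 134.52 → round up to 135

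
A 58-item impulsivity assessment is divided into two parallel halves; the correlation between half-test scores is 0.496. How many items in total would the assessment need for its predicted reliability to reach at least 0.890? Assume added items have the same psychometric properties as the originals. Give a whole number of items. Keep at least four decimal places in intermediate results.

239

Corrected full-test reliability: r_full = 2 × 0.496 / (1 + 0.496) ≈ 0.6631
n = r_tgt(1 − r_full) / [r_full(1 − r_tgt)] = 0.890 × 0.3369 / (0.6631 × 0.110) ≈ 4.1107
Required items = 4.1107 × 58 = 238.42, so 239 items.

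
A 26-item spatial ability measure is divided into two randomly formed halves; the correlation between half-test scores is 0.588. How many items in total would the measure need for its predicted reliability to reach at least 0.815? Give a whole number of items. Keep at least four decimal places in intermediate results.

Corrected full-test reliability: r_full = 2 × 0.588 / (1 + 0.588) ≈ 0.7406
Solve Spearman-Brown for n: n = 0.815(1 − 0.7406) / [0.7406(1 − 0.815)] = 1.5430
Items = 1.5430 × 26 ≈ 40.12 → 41

41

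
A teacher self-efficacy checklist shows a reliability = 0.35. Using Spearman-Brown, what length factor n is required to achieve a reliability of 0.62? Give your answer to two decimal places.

n = 0.62(1 − 0.35) / [0.35(1 − 0.62)]
  = 0.4030 / 0.1330 = 3.0301

3.03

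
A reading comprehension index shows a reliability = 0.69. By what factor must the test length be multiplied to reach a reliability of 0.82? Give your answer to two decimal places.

n = 0.82(1 − 0.69) / [0.69(1 − 0.82)]
n = 0.2542 / 0.1242 ≈ 2.0467

2.05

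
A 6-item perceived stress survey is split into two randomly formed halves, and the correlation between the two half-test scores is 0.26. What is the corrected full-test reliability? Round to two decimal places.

The full test is twice the length of either half (n = 2).
r_full = 2(0.26) / (1 + 0.26)
r_full = 0.5200 / 1.2600 ≈ 0.4127

0.41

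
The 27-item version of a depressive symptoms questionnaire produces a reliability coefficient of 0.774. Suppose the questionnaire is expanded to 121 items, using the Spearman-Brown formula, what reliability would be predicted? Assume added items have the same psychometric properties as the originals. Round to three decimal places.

Length ratio n = 121/27 = 4.4815
Apply the Spearman-Brown prophecy formula, r' = nr / [1 + (n − 1)r]:
r_new = (4.4815 × 0.774) / (1 + (4.4815 − 1) × 0.774)
r_new = 3.4687 / 3.6947 ≈ 0.9388

0.939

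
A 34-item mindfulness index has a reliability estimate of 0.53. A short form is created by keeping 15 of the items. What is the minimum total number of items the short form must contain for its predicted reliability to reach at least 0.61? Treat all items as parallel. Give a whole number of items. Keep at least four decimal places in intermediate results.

48

Short-form reliability: n = 15/34 = 0.4412; r_15 = n·r/(1+(n−1)r) ≈ 0.3322
Length factor from the short form to reach 0.61: n' = 0.61(1 − 0.3322) / [0.3322(1 − 0.61)] ≈ 3.1442
Items = 3.1442 × 15 ≈ 47.16 → 48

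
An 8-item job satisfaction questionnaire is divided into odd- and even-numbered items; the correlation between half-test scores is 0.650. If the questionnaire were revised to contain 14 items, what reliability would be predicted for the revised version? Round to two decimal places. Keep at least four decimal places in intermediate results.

0.87

Full-test reliability from the split-half r: r_full = 2(0.650)/(1 + 0.650) = 0.7879
Then adjust to 14 items: n = 14/8 = 1.7500
r_new = n·r_full / (1 + (n − 1)·r_full) = 1.3788 / 1.5909 ≈ 0.8667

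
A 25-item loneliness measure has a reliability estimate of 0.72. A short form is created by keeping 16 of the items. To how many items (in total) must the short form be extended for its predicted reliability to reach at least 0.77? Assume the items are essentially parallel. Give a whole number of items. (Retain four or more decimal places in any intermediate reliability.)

First, r for the 16-item form: n = 16/25 = 0.6400, so r_16 = 0.6400·0.72/(1 + (0.6400 − 1)·0.72) = 0.6220
Then solve for n' with r_old = 0.6220, r_target = 0.77: n' = 0.77(1 − 0.6220)/[0.6220(1 − 0.77)] = 2.0345
Items = 2.0345 × 16 ≈ 32.55 → 33

33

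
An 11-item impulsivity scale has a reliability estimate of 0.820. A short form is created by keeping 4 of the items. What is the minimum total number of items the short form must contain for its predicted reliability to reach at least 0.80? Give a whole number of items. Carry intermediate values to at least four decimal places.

10

First, r for the 4-item form: n = 4/11 = 0.3636, so r_4 = 0.3636·0.820/(1 + (0.3636 − 1)·0.820) = 0.6236
Length factor from the short form to reach 0.80: n' = 0.80(1 − 0.6236) / [0.6236(1 − 0.80)] ≈ 2.4144
Items = 2.4144 × 4 ≈ 9.66 → 10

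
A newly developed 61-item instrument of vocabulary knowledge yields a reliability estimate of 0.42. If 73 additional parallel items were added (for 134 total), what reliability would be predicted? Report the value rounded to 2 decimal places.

n = 134/61 = 2.1967
r_new = 2.1967·0.42 / [1 + (2.1967 − 1)·0.42]
     = 0.9226 / 1.5026 = 0.6140

0.61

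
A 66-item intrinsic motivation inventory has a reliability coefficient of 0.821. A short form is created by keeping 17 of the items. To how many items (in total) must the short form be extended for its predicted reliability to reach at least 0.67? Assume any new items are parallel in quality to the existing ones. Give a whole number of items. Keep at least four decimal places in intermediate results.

Short-form reliability: n = 17/66 = 0.2576; r_17 = n·r/(1+(n−1)r) ≈ 0.5416
Then solve for n' with r_old = 0.5416, r_target = 0.67: n' = 0.67(1 − 0.5416)/[0.5416(1 − 0.67)] = 1.7184
Items = 1.7184 × 17 ≈ 29.21 → 30

30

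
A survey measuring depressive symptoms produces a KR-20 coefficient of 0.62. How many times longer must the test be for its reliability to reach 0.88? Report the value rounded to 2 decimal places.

4.49

n = [0.88 × 0.38] / [0.62 × 0.12]
  = 0.3344 / 0.0744 = 4.4946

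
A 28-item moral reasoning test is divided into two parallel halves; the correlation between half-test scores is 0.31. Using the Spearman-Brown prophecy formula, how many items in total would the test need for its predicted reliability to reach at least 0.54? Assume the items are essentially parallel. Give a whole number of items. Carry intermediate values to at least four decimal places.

Corrected full-test reliability: r_full = 2 × 0.31 / (1 + 0.31) ≈ 0.4733
n = r_tgt(1 − r_full) / [r_full(1 − r_tgt)] = 0.54 × 0.5267 / (0.4733 × 0.46) ≈ 1.3064
Required items = 1.3064 × 28 = 36.58, so 37 items.

37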